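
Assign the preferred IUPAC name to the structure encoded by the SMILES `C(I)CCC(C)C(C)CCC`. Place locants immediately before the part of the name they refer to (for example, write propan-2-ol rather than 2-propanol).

1-iodo-4,5-dimethyloctane

The longest continuous carbon chain has 8 atoms, so the parent hydride is octane.
Choose the numbering such that the substituent locant set {1,4,5} is lower than {4,5,8} at the first point of difference.
With this numbering: an iodo group at C-1; methyl groups at C-4 and C-5.
Prefixes are listed alphabetically: iodo, methyl.
Putting it together: 1-iodo-4,5-dimethyloctane.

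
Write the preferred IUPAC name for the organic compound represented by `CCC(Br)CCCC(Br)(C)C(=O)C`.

3,7-dibromo-3-methylnonan-2-one

The longest chain bearing the carbonyl is 9 carbons long (nonane).
The highest-priority functional group is a ketone (C=O on an internal carbon), so the name ends in -one.
Number the chain so that numbering from this end puts the carbonyl group at C-2 rather than C-8.
That gives the carbonyl at C-2; bromo groups at C-3 and C-7; a methyl group at C-3.
Substituent prefixes are cited in alphabetical order (multiplying prefixes like di-/tri- are ignored for ordering).
Assembling the pieces gives 3,7-dibromo-3-methylnonan-2-one.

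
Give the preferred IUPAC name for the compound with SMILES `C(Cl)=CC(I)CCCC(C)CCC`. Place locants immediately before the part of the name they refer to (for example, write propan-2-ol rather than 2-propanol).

1-chloro-3-iodo-7-methyldec-1-ene

The longest carbon chain that includes the multiple bond has 10 carbons, so the parent hydride is decane.
A C=C double bond in the chain gives the infix -ene-.
The numbering direction is chosen so that numbering from this end puts the double bond at C-1 rather than C-9.
With this numbering: the double bond between C-1 and C-2; a chloro group at C-1; an iodo group at C-3; a methyl group at C-7.
Substituent prefixes are cited in alphabetical order (multiplying prefixes like di-/tri- are ignored for ordering).
Putting it together: 1-chloro-3-iodo-7-methyldec-1-ene.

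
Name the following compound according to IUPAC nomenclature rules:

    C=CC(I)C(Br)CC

4-bromo-3-iodohex-1-ene

Counting along the main chain through the multiple bond gives 6 carbons: the parent is hexane.
The chain contains a C=C double bond, so the unsaturation ending is -ene.
The numbering direction is chosen so that numbering from this end puts the double bond at C-1 rather than C-5.
This places the double bond between C-1 and C-2; a bromo group at C-4; an iodo group at C-3.
Prefixes are listed alphabetically: bromo, iodo.
Assembling the pieces gives 4-bromo-3-iodohex-1-ene.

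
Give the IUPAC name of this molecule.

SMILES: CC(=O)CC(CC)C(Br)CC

Counting along the main chain through the carbonyl gives 7 carbons: the parent is heptane.
The principal characteristic group is a ketone (C=O on an internal carbon), named with the suffix -one.
The numbering direction is chosen so that numbering from this end puts the carbonyl group at C-2 rather than C-6.
That gives the carbonyl at C-2; a bromo group at C-5; an ethyl group at C-4.
Substituent prefixes are cited in alphabetical order (multiplying prefixes like di-/tri- are ignored for ordering).
Putting it together: 5-bromo-4-ethylheptan-2-one.

5-bromo-4-ethylheptan-2-one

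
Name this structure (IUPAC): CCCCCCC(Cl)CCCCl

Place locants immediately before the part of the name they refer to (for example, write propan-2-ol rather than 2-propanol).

1,4-dichlorodecane

The longest continuous carbon chain has 10 atoms, so the parent hydride is decane.
The numbering direction is chosen so that the substituent locant set {1,4} is lower than {7,10} at the first point of difference.
With this numbering: chloro groups at C-1 and C-4.
Assembling the pieces gives 1,4-dichlorodecane.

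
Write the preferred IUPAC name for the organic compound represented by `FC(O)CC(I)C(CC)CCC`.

4-ethyl-1-fluoro-3-iodoheptan-1-ol

The longest chain bearing the –OH group is 7 carbons long (heptane).
An alcohol (–OH) is the principal characteristic group, giving the suffix -ol.
The numbering direction is chosen so that numbering from this end puts the hydroxyl group at C-1 rather than C-7.
With this numbering: the hydroxyl at C-1; an ethyl group at C-4; a fluoro group at C-1; an iodo group at C-3.
The substituents are ordered alphabetically, ignoring any di-/tri- multipliers.
Putting it together: 4-ethyl-1-fluoro-3-iodoheptan-1-ol.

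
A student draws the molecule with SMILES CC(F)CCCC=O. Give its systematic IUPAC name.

Counting along the main chain through the –CHO group gives 6 carbons: the parent is hexane.
The highest-priority functional group is an aldehyde (terminal –CHO), so the name ends in -al.
Number the chain so that the aldehyde carbon is C-1 by definition.
This places a fluoro group at C-5.
Putting it together: 5-fluorohexanal.

5-fluorohexanal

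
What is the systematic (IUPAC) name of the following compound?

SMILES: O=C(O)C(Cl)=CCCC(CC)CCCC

2-chloro-6-ethyldec-2-enoic acid

Counting along the main chain through the –COOH group and the multiple bond gives 10 carbons: the parent is decane.
The highest-priority functional group is a carboxylic acid (terminal –COOH), so the name ends in -oic acid.
There is one C=C double bond, indicated by the ending -ene.
The numbering direction is chosen so that the carboxylic acid carbon is C-1 by definition.
That gives the double bond between C-2 and C-3; a chloro group at C-2; an ethyl group at C-6.
Prefixes are listed alphabetically: chloro, ethyl.
Putting it together: 2-chloro-6-ethyldec-2-enoic acid.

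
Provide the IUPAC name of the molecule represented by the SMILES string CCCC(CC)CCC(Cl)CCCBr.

The longest carbon chain is 10 atoms: the parent is decane.
The numbering direction is chosen so that the substituent locant set {1,4,7} is lower than {4,7,10} at the first point of difference.
This places a bromo group at C-1; a chloro group at C-4; an ethyl group at C-7.
The substituents are ordered alphabetically, ignoring any di-/tri- multipliers.
The name is 1-bromo-4-chloro-7-ethyldecane.

1-bromo-4-chloro-7-ethyldecane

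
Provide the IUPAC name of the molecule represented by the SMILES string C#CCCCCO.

hex-5-yn-1-ol

The longest chain bearing the –OH group and the multiple bond is 6 carbons long (hexane).
The highest-priority functional group is an alcohol (–OH), so the name ends in -ol.
There is one C≡C triple bond, indicated by the ending -yne.
Choose the numbering such that numbering from this end puts the hydroxyl group at C-1 rather than C-6.
This places the hydroxyl at C-1; the triple bond between C-5 and C-6.
Putting it together: hex-5-yn-1-ol.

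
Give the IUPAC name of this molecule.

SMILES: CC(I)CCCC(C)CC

2-iodo-6-methyloctane

The longest continuous carbon chain has 8 atoms, so the parent hydride is octane.
Choose the numbering such that the substituent locant set {2,6} is lower than {3,7} at the first point of difference.
That gives an iodo group at C-2; a methyl group at C-6.
The substituents are ordered alphabetically, ignoring any di-/tri- multipliers.
Putting it together: 2-iodo-6-methyloctane.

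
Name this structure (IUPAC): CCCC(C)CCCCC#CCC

The longest chain bearing the multiple bond is 12 carbons long (dodecane).
A C≡C triple bond in the chain gives the infix -yne-.
The numbering direction is chosen so that numbering from this end puts the triple bond at C-3 rather than C-9.
That gives the triple bond between C-3 and C-4; a methyl group at C-9.
Assembling the pieces gives 9-methyldodec-3-yne.

9-methyldodec-3-yne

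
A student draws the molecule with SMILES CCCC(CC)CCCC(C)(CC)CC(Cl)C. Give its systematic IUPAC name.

2-chloro-4,8-diethyl-4-methylundecane

The parent chain contains 11 carbons (undecane).
Number the chain so that the substituent locant set {2,4,4,8} is lower than {4,8,8,10} at the first point of difference.
With this numbering: a chloro group at C-2; ethyl groups at C-4 and C-8; a methyl group at C-4.
The substituents are ordered alphabetically, ignoring any di-/tri- multipliers.
Assembling the pieces gives 2-chloro-4,8-diethyl-4-methylundecane.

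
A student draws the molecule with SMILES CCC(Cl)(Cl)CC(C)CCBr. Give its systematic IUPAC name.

1-bromo-5,5-dichloro-3-methylheptane

The longest continuous carbon chain has 7 atoms, so the parent hydride is heptane.
Choose the numbering such that the substituent locant set {1,3,5,5} is lower than {3,3,5,7} at the first point of difference.
This places a bromo group at C-1; two chloro groups at C-5; a methyl group at C-3.
Substituent prefixes are cited in alphabetical order (multiplying prefixes like di-/tri- are ignored for ordering).
Putting it together: 1-bromo-5,5-dichloro-3-methylheptane.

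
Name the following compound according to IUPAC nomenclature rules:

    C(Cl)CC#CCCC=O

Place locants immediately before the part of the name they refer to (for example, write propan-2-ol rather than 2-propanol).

The longest chain bearing the –CHO group and the multiple bond is 7 carbons long (heptane).
The principal characteristic group is an aldehyde (terminal –CHO), named with the suffix -al.
The chain contains a C≡C triple bond, so the unsaturation ending is -yne.
Number the chain so that the aldehyde carbon is C-1 by definition.
That gives the triple bond between C-4 and C-5; a chloro group at C-7.
Assembling the pieces gives 7-chlorohept-4-ynal.

7-chlorohept-4-ynal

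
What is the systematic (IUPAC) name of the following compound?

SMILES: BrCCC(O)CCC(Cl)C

1-bromo-6-chloroheptan-3-ol

Counting along the main chain through the –OH group gives 7 carbons: the parent is heptane.
An alcohol (–OH) is the principal characteristic group, giving the suffix -ol.
Number the chain so that numbering from this end puts the hydroxyl group at C-3 rather than C-5.
With this numbering: the hydroxyl at C-3; a bromo group at C-1; a chloro group at C-6.
Substituent prefixes are cited in alphabetical order (multiplying prefixes like di-/tri- are ignored for ordering).
Putting it together: 1-bromo-6-chloroheptan-3-ol.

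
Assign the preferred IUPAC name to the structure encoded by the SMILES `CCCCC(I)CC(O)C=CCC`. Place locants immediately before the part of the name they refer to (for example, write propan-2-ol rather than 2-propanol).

7-iodoundec-3-en-5-ol

The longest chain bearing the –OH group and the multiple bond is 11 carbons long (undecane).
The principal characteristic group is an alcohol (–OH), named with the suffix -ol.
The chain contains a C=C double bond, so the unsaturation ending is -ene.
Choose the numbering such that numbering from this end puts the hydroxyl group at C-5 rather than C-7.
With this numbering: the hydroxyl at C-5; the double bond between C-3 and C-4; an iodo group at C-7.
Assembling the pieces gives 7-iodoundec-3-en-5-ol.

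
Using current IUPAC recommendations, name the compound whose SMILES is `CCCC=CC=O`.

The longest chain bearing the –CHO group and the multiple bond is 6 carbons long (hexane).
An aldehyde (terminal –CHO) is the principal characteristic group, giving the suffix -al.
A C=C double bond in the chain gives the infix -ene-.
Choose the numbering such that the aldehyde carbon is C-1 by definition.
This places the double bond between C-2 and C-3.
The name is hex-2-enal.

hex-2-enal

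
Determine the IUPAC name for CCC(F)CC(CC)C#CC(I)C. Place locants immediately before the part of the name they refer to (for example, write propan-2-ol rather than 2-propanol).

5-ethyl-7-fluoro-2-iodonon-3-yne

Counting along the main chain through the multiple bond gives 9 carbons: the parent is nonane.
There is one C≡C triple bond, indicated by the ending -yne.
Number the chain so that numbering from this end puts the triple bond at C-3 rather than C-6.
That gives the triple bond between C-3 and C-4; an ethyl group at C-5; a fluoro group at C-7; an iodo group at C-2.
The substituents are ordered alphabetically, ignoring any di-/tri- multipliers.
Assembling the pieces gives 5-ethyl-7-fluoro-2-iodonon-3-yne.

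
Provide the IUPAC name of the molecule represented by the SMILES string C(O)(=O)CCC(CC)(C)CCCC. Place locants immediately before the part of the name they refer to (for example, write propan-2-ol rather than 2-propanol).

The longest carbon chain that includes the –COOH group has 8 carbons, so the parent hydride is octane.
A carboxylic acid (terminal –COOH) is the principal characteristic group, giving the suffix -oic acid.
Choose the numbering such that the carboxylic acid carbon is C-1 by definition.
That gives an ethyl group at C-4; a methyl group at C-4.
Prefixes are listed alphabetically: ethyl, methyl.
The name is 4-ethyl-4-methyloctanoic acid.

4-ethyl-4-methyloctanoic acid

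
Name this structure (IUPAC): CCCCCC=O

The longest carbon chain that includes the –CHO group has 6 carbons, so the parent hydride is hexane.
The highest-priority functional group is an aldehyde (terminal –CHO), so the name ends in -al.
Number the chain so that the aldehyde carbon is C-1 by definition.
The name is hexanal.

hexanal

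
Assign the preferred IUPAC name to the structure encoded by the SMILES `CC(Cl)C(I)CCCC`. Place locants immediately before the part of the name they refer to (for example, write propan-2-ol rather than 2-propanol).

The parent chain contains 7 carbons (heptane).
The numbering direction is chosen so that the substituent locant set {2,3} is lower than {5,6} at the first point of difference.
This places a chloro group at C-2; an iodo group at C-3.
Prefixes are listed alphabetically: chloro, iodo.
Assembling the pieces gives 2-chloro-3-iodoheptane.

2-chloro-3-iodoheptane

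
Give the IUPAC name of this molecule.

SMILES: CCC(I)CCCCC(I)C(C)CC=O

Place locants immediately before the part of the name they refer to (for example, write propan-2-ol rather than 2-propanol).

The longest chain bearing the –CHO group is 11 carbons long (undecane).
An aldehyde (terminal –CHO) is the principal characteristic group, giving the suffix -al.
Choose the numbering such that the aldehyde carbon is C-1 by definition.
This places iodo groups at C-4 and C-9; a methyl group at C-3.
Prefixes are listed alphabetically: iodo, methyl.
Putting it together: 4,9-diiodo-3-methylundecanal.

4,9-diiodo-3-methylundecanal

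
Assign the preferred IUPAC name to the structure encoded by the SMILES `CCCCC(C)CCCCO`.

5-methylnonan-1-ol

The longest chain bearing the –OH group is 9 carbons long (nonane).
The highest-priority functional group is an alcohol (–OH), so the name ends in -ol.
The numbering direction is chosen so that numbering from this end puts the hydroxyl group at C-1 rather than C-9.
That gives the hydroxyl at C-1; a methyl group at C-5.
The name is 5-methylnonan-1-ol.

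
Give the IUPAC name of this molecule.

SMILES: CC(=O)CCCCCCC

nonan-2-one

Counting along the main chain through the carbonyl gives 9 carbons: the parent is nonane.
A ketone (C=O on an internal carbon) is the principal characteristic group, giving the suffix -one.
The numbering direction is chosen so that numbering from this end puts the carbonyl group at C-2 rather than C-8.
That gives the carbonyl at C-2.
Putting it together: nonan-2-one.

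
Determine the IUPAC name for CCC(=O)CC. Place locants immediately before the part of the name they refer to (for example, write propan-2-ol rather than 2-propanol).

pentan-3-one

The longest carbon chain that includes the carbonyl has 5 carbons, so the parent hydride is pentane.
The principal characteristic group is a ketone (C=O on an internal carbon), named with the suffix -one.
Both numbering directions give the same locant set; either may be used.
That gives the carbonyl at C-3.
Putting it together: pentan-3-one.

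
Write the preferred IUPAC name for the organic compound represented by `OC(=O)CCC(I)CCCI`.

The longest carbon chain that includes the –COOH group has 7 carbons, so the parent hydride is heptane.
The principal characteristic group is a carboxylic acid (terminal –COOH), named with the suffix -oic acid.
The numbering direction is chosen so that the carboxylic acid carbon is C-1 by definition.
With this numbering: iodo groups at C-4 and C-7.
Assembling the pieces gives 4,7-diiodoheptanoic acid.

4,7-diiodoheptanoic acid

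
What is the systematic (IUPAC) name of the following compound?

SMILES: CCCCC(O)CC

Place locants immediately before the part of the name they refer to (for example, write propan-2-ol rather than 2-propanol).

heptan-3-ol

The longest carbon chain that includes the –OH group has 7 carbons, so the parent hydride is heptane.
The principal characteristic group is an alcohol (–OH), named with the suffix -ol.
Choose the numbering such that numbering from this end puts the hydroxyl group at C-3 rather than C-5.
That gives the hydroxyl at C-3.
Putting it together: heptan-3-ol.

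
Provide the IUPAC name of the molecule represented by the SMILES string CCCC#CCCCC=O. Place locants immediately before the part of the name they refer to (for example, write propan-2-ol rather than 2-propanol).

non-5-ynal

The longest carbon chain that includes the –CHO group and the multiple bond has 9 carbons, so the parent hydride is nonane.
The highest-priority functional group is an aldehyde (terminal –CHO), so the name ends in -al.
A C≡C triple bond in the chain gives the infix -yne-.
Number the chain so that the aldehyde carbon is C-1 by definition.
That gives the triple bond between C-5 and C-6.
Assembling the pieces gives non-5-ynal.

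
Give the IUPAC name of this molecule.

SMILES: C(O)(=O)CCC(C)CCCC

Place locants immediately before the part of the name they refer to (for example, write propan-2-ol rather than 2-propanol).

The longest carbon chain that includes the –COOH group has 8 carbons, so the parent hydride is octane.
The principal characteristic group is a carboxylic acid (terminal –COOH), named with the suffix -oic acid.
The numbering direction is chosen so that the carboxylic acid carbon is C-1 by definition.
That gives a methyl group at C-4.
The name is 4-methyloctanoic acid.

4-methyloctanoic acid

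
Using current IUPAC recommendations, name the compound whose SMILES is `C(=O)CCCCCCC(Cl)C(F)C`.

8-chloro-9-fluorodecanal

The longest carbon chain that includes the –CHO group has 10 carbons, so the parent hydride is decane.
An aldehyde (terminal –CHO) is the principal characteristic group, giving the suffix -al.
Choose the numbering such that the aldehyde carbon is C-1 by definition.
With this numbering: a chloro group at C-8; a fluoro group at C-9.
Prefixes are listed alphabetically: chloro, fluoro.
Putting it together: 8-chloro-9-fluorodecanal.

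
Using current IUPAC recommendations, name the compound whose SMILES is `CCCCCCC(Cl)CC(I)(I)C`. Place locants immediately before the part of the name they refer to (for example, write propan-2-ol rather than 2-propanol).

The longest continuous carbon chain has 10 atoms, so the parent hydride is decane.
Number the chain so that the substituent locant set {2,2,4} is lower than {7,9,9} at the first point of difference.
That gives a chloro group at C-4; two iodo groups at C-2.
Prefixes are listed alphabetically: chloro, iodo.
The name is 4-chloro-2,2-diiododecane.

4-chloro-2,2-diiododecane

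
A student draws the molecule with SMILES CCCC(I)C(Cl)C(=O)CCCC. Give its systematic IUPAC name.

6-chloro-7-iododecan-5-one

Counting along the main chain through the carbonyl gives 10 carbons: the parent is decane.
A ketone (C=O on an internal carbon) is the principal characteristic group, giving the suffix -one.
Choose the numbering such that numbering from this end puts the carbonyl group at C-5 rather than C-6.
That gives the carbonyl at C-5; a chloro group at C-6; an iodo group at C-7.
Substituent prefixes are cited in alphabetical order (multiplying prefixes like di-/tri- are ignored for ordering).
The name is 6-chloro-7-iododecan-5-one.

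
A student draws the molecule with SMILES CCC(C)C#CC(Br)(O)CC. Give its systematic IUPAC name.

The longest carbon chain that includes the –OH group and the multiple bond has 8 carbons, so the parent hydride is octane.
The principal characteristic group is an alcohol (–OH), named with the suffix -ol.
The chain contains a C≡C triple bond, so the unsaturation ending is -yne.
Choose the numbering such that numbering from this end puts the hydroxyl group at C-3 rather than C-6.
With this numbering: the hydroxyl at C-3; the triple bond between C-4 and C-5; a bromo group at C-3; a methyl group at C-6.
The substituents are ordered alphabetically, ignoring any di-/tri- multipliers.
Putting it together: 3-bromo-6-methyloct-4-yn-3-ol.

3-bromo-6-methyloct-4-yn-3-ol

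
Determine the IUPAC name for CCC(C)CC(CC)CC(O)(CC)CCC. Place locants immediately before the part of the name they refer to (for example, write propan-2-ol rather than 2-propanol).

4,6-diethyl-8-methyldecan-4-ol

The longest chain bearing the –OH group is 10 carbons long (decane).
The highest-priority functional group is an alcohol (–OH), so the name ends in -ol.
The numbering direction is chosen so that numbering from this end puts the hydroxyl group at C-4 rather than C-7.
This places the hydroxyl at C-4; ethyl groups at C-4 and C-6; a methyl group at C-8.
The substituents are ordered alphabetically, ignoring any di-/tri- multipliers.
The name is 4,6-diethyl-8-methyldecan-4-ol.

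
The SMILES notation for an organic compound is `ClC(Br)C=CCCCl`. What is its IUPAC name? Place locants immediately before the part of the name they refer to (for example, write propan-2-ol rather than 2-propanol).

1-bromo-1,5-dichloropent-2-ene

Counting along the main chain through the multiple bond gives 5 carbons: the parent is pentane.
There is one C=C double bond, indicated by the ending -ene.
Number the chain so that numbering from this end puts the double bond at C-2 rather than C-3.
That gives the double bond between C-2 and C-3; a bromo group at C-1; chloro groups at C-1 and C-5.
The substituents are ordered alphabetically, ignoring any di-/tri- multipliers.
The name is 1-bromo-1,5-dichloropent-2-ene.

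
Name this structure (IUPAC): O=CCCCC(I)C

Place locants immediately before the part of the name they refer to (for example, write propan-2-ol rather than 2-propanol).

Counting along the main chain through the –CHO group gives 6 carbons: the parent is hexane.
The highest-priority functional group is an aldehyde (terminal –CHO), so the name ends in -al.
The numbering direction is chosen so that the aldehyde carbon is C-1 by definition.
With this numbering: an iodo group at C-5.
Putting it together: 5-iodohexanal.

5-iodohexanal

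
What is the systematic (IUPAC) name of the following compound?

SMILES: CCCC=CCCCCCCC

The longest carbon chain that includes the multiple bond has 12 carbons, so the parent hydride is dodecane.
The chain contains a C=C double bond, so the unsaturation ending is -ene.
Choose the numbering such that numbering from this end puts the double bond at C-4 rather than C-8.
With this numbering: the double bond between C-4 and C-5.
The name is dodec-4-ene.

dodec-4-ene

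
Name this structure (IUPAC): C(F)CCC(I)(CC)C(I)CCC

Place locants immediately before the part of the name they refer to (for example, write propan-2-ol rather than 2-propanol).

4-ethyl-1-fluoro-4,5-diiodooctane

The longest continuous carbon chain has 8 atoms, so the parent hydride is octane.
Number the chain so that the substituent locant set {1,4,4,5} is lower than {4,5,5,8} at the first point of difference.
With this numbering: an ethyl group at C-4; a fluoro group at C-1; iodo groups at C-4 and C-5.
Prefixes are listed alphabetically: ethyl, fluoro, iodo.
Assembling the pieces gives 4-ethyl-1-fluoro-4,5-diiodooctane.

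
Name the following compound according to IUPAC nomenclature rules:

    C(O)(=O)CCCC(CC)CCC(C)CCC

5-ethyl-8-methylundecanoic acid

Counting along the main chain through the –COOH group gives 11 carbons: the parent is undecane.
The highest-priority functional group is a carboxylic acid (terminal –COOH), so the name ends in -oic acid.
The numbering direction is chosen so that the carboxylic acid carbon is C-1 by definition.
That gives an ethyl group at C-5; a methyl group at C-8.
Prefixes are listed alphabetically: ethyl, methyl.
The name is 5-ethyl-8-methylundecanoic acid.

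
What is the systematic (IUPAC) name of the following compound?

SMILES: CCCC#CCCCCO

non-5-yn-1-ol

The longest chain bearing the –OH group and the multiple bond is 9 carbons long (nonane).
An alcohol (–OH) is the principal characteristic group, giving the suffix -ol.
A C≡C triple bond in the chain gives the infix -yne-.
Choose the numbering such that numbering from this end puts the hydroxyl group at C-1 rather than C-9.
This places the hydroxyl at C-1; the triple bond between C-5 and C-6.
Putting it together: non-5-yn-1-ol.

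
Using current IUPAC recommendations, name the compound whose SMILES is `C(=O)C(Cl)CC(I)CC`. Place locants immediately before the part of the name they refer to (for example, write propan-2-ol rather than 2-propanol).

2-chloro-4-iodohexanal

The longest chain bearing the –CHO group is 6 carbons long (hexane).
An aldehyde (terminal –CHO) is the principal characteristic group, giving the suffix -al.
The numbering direction is chosen so that the aldehyde carbon is C-1 by definition.
This places a chloro group at C-2; an iodo group at C-4.
Substituent prefixes are cited in alphabetical order (multiplying prefixes like di-/tri- are ignored for ordering).
Putting it together: 2-chloro-4-iodohexanal.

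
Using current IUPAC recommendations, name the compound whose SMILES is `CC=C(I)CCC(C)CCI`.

3,8-diiodo-6-methyloct-2-ene

The longest carbon chain that includes the multiple bond has 8 carbons, so the parent hydride is octane.
The chain contains a C=C double bond, so the unsaturation ending is -ene.
The numbering direction is chosen so that numbering from this end puts the double bond at C-2 rather than C-6.
That gives the double bond between C-2 and C-3; iodo groups at C-3 and C-8; a methyl group at C-6.
Substituent prefixes are cited in alphabetical order (multiplying prefixes like di-/tri- are ignored for ordering).
Putting it together: 3,8-diiodo-6-methyloct-2-ene.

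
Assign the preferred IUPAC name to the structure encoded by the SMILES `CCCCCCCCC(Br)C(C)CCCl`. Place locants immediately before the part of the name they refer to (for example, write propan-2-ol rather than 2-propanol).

The parent chain contains 12 carbons (dodecane).
Number the chain so that the substituent locant set {1,3,4} is lower than {9,10,12} at the first point of difference.
That gives a bromo group at C-4; a chloro group at C-1; a methyl group at C-3.
Substituent prefixes are cited in alphabetical order (multiplying prefixes like di-/tri- are ignored for ordering).
Assembling the pieces gives 4-bromo-1-chloro-3-methyldodecane.

4-bromo-1-chloro-3-methyldodecane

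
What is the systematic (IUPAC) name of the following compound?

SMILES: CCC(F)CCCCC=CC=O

Counting along the main chain through the –CHO group and the multiple bond gives 10 carbons: the parent is decane.
The highest-priority functional group is an aldehyde (terminal –CHO), so the name ends in -al.
There is one C=C double bond, indicated by the ending -ene.
Choose the numbering such that the aldehyde carbon is C-1 by definition.
This places the double bond between C-2 and C-3; a fluoro group at C-8.
Putting it together: 8-fluorodec-2-enal.

8-fluorodec-2-enal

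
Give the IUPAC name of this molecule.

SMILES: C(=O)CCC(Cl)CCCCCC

The longest carbon chain that includes the –CHO group has 10 carbons, so the parent hydride is decane.
The principal characteristic group is an aldehyde (terminal –CHO), named with the suffix -al.
The numbering direction is chosen so that the aldehyde carbon is C-1 by definition.
This places a chloro group at C-4.
Putting it together: 4-chlorodecanal.

4-chlorodecanal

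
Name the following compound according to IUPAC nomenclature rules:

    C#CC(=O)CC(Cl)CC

5-chlorohept-1-yn-3-one

The longest chain bearing the carbonyl and the multiple bond is 7 carbons long (heptane).
A ketone (C=O on an internal carbon) is the principal characteristic group, giving the suffix -one.
A C≡C triple bond in the chain gives the infix -yne-.
Choose the numbering such that numbering from this end puts the carbonyl group at C-3 rather than C-5.
That gives the carbonyl at C-3; the triple bond between C-1 and C-2; a chloro group at C-5.
The name is 5-chlorohept-1-yn-3-one.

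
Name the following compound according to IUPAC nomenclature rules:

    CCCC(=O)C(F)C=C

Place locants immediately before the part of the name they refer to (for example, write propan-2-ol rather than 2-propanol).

Counting along the main chain through the carbonyl and the multiple bond gives 7 carbons: the parent is heptane.
A ketone (C=O on an internal carbon) is the principal characteristic group, giving the suffix -one.
The chain contains a C=C double bond, so the unsaturation ending is -ene.
Choose the numbering such that numbering from this end puts the double bond at C-1 rather than C-6.
That gives the carbonyl at C-4; the double bond between C-1 and C-2; a fluoro group at C-3.
Putting it together: 3-fluorohept-1-en-4-one.

3-fluorohept-1-en-4-one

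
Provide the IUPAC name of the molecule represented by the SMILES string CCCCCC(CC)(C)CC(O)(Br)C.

2-bromo-4-ethyl-4-methylnonan-2-ol

The longest chain bearing the –OH group is 9 carbons long (nonane).
An alcohol (–OH) is the principal characteristic group, giving the suffix -ol.
Number the chain so that numbering from this end puts the hydroxyl group at C-2 rather than C-8.
This places the hydroxyl at C-2; a bromo group at C-2; an ethyl group at C-4; a methyl group at C-4.
The substituents are ordered alphabetically, ignoring any di-/tri- multipliers.
Assembling the pieces gives 2-bromo-4-ethyl-4-methylnonan-2-ol.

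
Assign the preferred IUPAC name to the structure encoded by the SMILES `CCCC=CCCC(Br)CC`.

8-bromodec-4-ene

The longest carbon chain that includes the multiple bond has 10 carbons, so the parent hydride is decane.
A C=C double bond in the chain gives the infix -ene-.
Choose the numbering such that numbering from this end puts the double bond at C-4 rather than C-6.
This places the double bond between C-4 and C-5; a bromo group at C-8.
The name is 8-bromodec-4-ene.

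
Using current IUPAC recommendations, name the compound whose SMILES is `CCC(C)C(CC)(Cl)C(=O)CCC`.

The longest carbon chain that includes the carbonyl has 8 carbons, so the parent hydride is octane.
The highest-priority functional group is a ketone (C=O on an internal carbon), so the name ends in -one.
Number the chain so that numbering from this end puts the carbonyl group at C-4 rather than C-5.
This places the carbonyl at C-4; a chloro group at C-5; an ethyl group at C-5; a methyl group at C-6.
The substituents are ordered alphabetically, ignoring any di-/tri- multipliers.
Putting it together: 5-chloro-5-ethyl-6-methyloctan-4-one.

5-chloro-5-ethyl-6-methyloctan-4-one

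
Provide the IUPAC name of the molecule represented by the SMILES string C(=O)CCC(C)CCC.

4-methylheptanal

Counting along the main chain through the –CHO group gives 7 carbons: the parent is heptane.
The highest-priority functional group is an aldehyde (terminal –CHO), so the name ends in -al.
Choose the numbering such that the aldehyde carbon is C-1 by definition.
This places a methyl group at C-4.
Putting it together: 4-methylheptanal.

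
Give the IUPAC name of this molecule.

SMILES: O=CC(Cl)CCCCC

Counting along the main chain through the –CHO group gives 7 carbons: the parent is heptane.
The principal characteristic group is an aldehyde (terminal –CHO), named with the suffix -al.
Number the chain so that the aldehyde carbon is C-1 by definition.
This places a chloro group at C-2.
Putting it together: 2-chloroheptanal.

2-chloroheptanal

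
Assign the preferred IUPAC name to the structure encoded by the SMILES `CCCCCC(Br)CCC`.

The longest continuous carbon chain has 9 atoms, so the parent hydride is nonane.
Number the chain so that the substituent locant set {4} is lower than {6} at the first point of difference.
With this numbering: a bromo group at C-4.
The name is 4-bromononane.

4-bromononane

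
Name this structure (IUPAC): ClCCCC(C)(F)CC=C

7-chloro-4-fluoro-4-methylhept-1-ene

Counting along the main chain through the multiple bond gives 7 carbons: the parent is heptane.
The chain contains a C=C double bond, so the unsaturation ending is -ene.
The numbering direction is chosen so that numbering from this end puts the double bond at C-1 rather than C-6.
That gives the double bond between C-1 and C-2; a chloro group at C-7; a fluoro group at C-4; a methyl group at C-4.
Substituent prefixes are cited in alphabetical order (multiplying prefixes like di-/tri- are ignored for ordering).
Putting it together: 7-chloro-4-fluoro-4-methylhept-1-ene.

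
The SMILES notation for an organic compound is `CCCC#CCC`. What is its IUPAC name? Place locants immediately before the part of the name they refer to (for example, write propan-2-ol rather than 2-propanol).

The longest chain bearing the multiple bond is 7 carbons long (heptane).
The chain contains a C≡C triple bond, so the unsaturation ending is -yne.
Choose the numbering such that numbering from this end puts the triple bond at C-3 rather than C-4.
With this numbering: the triple bond between C-3 and C-4.
Putting it together: hept-3-yne.

hept-3-yne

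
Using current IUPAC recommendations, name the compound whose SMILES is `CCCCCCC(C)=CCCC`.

5-methylundec-4-ene

The longest chain bearing the multiple bond is 11 carbons long (undecane).
A C=C double bond in the chain gives the infix -ene-.
Number the chain so that numbering from this end puts the double bond at C-4 rather than C-7.
With this numbering: the double bond between C-4 and C-5; a methyl group at C-5.
Assembling the pieces gives 5-methylundec-4-ene.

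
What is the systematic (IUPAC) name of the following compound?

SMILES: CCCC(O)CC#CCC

non-6-yn-4-ol

Counting along the main chain through the –OH group and the multiple bond gives 9 carbons: the parent is nonane.
An alcohol (–OH) is the principal characteristic group, giving the suffix -ol.
The chain contains a C≡C triple bond, so the unsaturation ending is -yne.
Number the chain so that numbering from this end puts the hydroxyl group at C-4 rather than C-6.
With this numbering: the hydroxyl at C-4; the triple bond between C-6 and C-7.
Putting it together: non-6-yn-4-ol.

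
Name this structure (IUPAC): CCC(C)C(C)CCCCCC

The longest continuous carbon chain has 10 atoms, so the parent hydride is decane.
Number the chain so that the substituent locant set {3,4} is lower than {7,8} at the first point of difference.
This places methyl groups at C-3 and C-4.
Putting it together: 3,4-dimethyldecane.

3,4-dimethyldecane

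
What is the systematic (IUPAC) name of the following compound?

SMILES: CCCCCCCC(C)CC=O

3-methyldecanal

Counting along the main chain through the –CHO group gives 10 carbons: the parent is decane.
An aldehyde (terminal –CHO) is the principal characteristic group, giving the suffix -al.
Choose the numbering such that the aldehyde carbon is C-1 by definition.
This places a methyl group at C-3.
Assembling the pieces gives 3-methyldecanal.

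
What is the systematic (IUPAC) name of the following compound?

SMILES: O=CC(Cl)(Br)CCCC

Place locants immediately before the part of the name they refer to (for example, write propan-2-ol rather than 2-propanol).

The longest chain bearing the –CHO group is 6 carbons long (hexane).
An aldehyde (terminal –CHO) is the principal characteristic group, giving the suffix -al.
The numbering direction is chosen so that the aldehyde carbon is C-1 by definition.
This places a bromo group at C-2; a chloro group at C-2.
Prefixes are listed alphabetically: bromo, chloro.
Putting it together: 2-bromo-2-chlorohexanal.

2-bromo-2-chlorohexanal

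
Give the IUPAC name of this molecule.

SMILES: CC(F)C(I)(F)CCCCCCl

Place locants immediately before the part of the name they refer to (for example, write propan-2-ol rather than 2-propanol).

The parent chain contains 8 carbons (octane).
Number the chain so that the substituent locant set {1,6,6,7} is lower than {2,3,3,8} at the first point of difference.
With this numbering: a chloro group at C-1; fluoro groups at C-6 and C-7; an iodo group at C-6.
The substituents are ordered alphabetically, ignoring any di-/tri- multipliers.
Putting it together: 1-chloro-6,7-difluoro-6-iodooctane.

1-chloro-6,7-difluoro-6-iodooctane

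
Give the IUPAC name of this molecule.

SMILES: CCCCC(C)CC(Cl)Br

The longest carbon chain is 7 atoms: the parent is heptane.
Number the chain so that the substituent locant set {1,1,3} is lower than {5,7,7} at the first point of difference.
With this numbering: a bromo group at C-1; a chloro group at C-1; a methyl group at C-3.
Substituent prefixes are cited in alphabetical order (multiplying prefixes like di-/tri- are ignored for ordering).
Putting it together: 1-bromo-1-chloro-3-methylheptane.

1-bromo-1-chloro-3-methylheptane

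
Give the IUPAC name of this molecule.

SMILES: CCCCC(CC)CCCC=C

6-ethyldec-1-ene

The longest chain bearing the multiple bond is 10 carbons long (decane).
The chain contains a C=C double bond, so the unsaturation ending is -ene.
The numbering direction is chosen so that numbering from this end puts the double bond at C-1 rather than C-9.
This places the double bond between C-1 and C-2; an ethyl group at C-6.
Assembling the pieces gives 6-ethyldec-1-ene.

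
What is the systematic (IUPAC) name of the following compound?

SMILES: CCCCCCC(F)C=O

The longest chain bearing the –CHO group is 8 carbons long (octane).
An aldehyde (terminal –CHO) is the principal characteristic group, giving the suffix -al.
Choose the numbering such that the aldehyde carbon is C-1 by definition.
With this numbering: a fluoro group at C-2.
The name is 2-fluorooctanal.

2-fluorooctanal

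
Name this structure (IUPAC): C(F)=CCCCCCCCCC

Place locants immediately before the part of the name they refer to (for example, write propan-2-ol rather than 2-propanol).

1-fluoroundec-1-ene

Counting along the main chain through the multiple bond gives 11 carbons: the parent is undecane.
There is one C=C double bond, indicated by the ending -ene.
Choose the numbering such that numbering from this end puts the double bond at C-1 rather than C-10.
With this numbering: the double bond between C-1 and C-2; a fluoro group at C-1.
Putting it together: 1-fluoroundec-1-ene.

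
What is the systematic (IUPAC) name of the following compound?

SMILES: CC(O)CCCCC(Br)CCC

7-bromodecan-2-ol

The longest chain bearing the –OH group is 10 carbons long (decane).
The principal characteristic group is an alcohol (–OH), named with the suffix -ol.
The numbering direction is chosen so that numbering from this end puts the hydroxyl group at C-2 rather than C-9.
With this numbering: the hydroxyl at C-2; a bromo group at C-7.
Assembling the pieces gives 7-bromodecan-2-ol.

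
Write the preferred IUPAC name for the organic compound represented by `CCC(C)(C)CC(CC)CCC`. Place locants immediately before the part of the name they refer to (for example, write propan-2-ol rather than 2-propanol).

5-ethyl-3,3-dimethyloctane

The longest carbon chain is 8 atoms: the parent is octane.
Choose the numbering such that the substituent locant set {3,3,5} is lower than {4,6,6} at the first point of difference.
This places an ethyl group at C-5; two methyl groups at C-3.
Substituent prefixes are cited in alphabetical order (multiplying prefixes like di-/tri- are ignored for ordering).
Putting it together: 5-ethyl-3,3-dimethyloctane.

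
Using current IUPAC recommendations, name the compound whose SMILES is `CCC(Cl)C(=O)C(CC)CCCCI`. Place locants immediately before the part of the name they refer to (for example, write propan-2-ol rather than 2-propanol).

The longest chain bearing the carbonyl is 9 carbons long (nonane).
A ketone (C=O on an internal carbon) is the principal characteristic group, giving the suffix -one.
The numbering direction is chosen so that numbering from this end puts the carbonyl group at C-4 rather than C-6.
With this numbering: the carbonyl at C-4; a chloro group at C-3; an ethyl group at C-5; an iodo group at C-9.
The substituents are ordered alphabetically, ignoring any di-/tri- multipliers.
The name is 3-chloro-5-ethyl-9-iodononan-4-one.

3-chloro-5-ethyl-9-iodononan-4-one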